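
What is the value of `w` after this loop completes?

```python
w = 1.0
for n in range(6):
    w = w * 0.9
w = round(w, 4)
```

Exponential decay: 1.0 * 0.9^6
`w` takes the values: 1.0 → 0.9 → 0.81 → 0.729 → 0.6561 → 0.59049 → 0.531441 → 0.5314

Answer: 0.5314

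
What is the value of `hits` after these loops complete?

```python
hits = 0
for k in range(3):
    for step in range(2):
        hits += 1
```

3 * 2 = 6
`hits` takes the values: 0 → 1 → 2 → 3 → 4 → 5 → 6

Answer: 6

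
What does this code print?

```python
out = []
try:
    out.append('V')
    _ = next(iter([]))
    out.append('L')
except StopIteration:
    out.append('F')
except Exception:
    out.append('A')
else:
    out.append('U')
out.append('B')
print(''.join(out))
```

Execution trace: 'V' (try body) → 'F' (except StopIteration) → 'B' (after the try/except). Output: VFB

Answer: VFB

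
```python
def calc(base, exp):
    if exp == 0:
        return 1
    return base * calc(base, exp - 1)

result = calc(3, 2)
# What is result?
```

calc(3, 2) = 3 * 3 = 9

Answer: 9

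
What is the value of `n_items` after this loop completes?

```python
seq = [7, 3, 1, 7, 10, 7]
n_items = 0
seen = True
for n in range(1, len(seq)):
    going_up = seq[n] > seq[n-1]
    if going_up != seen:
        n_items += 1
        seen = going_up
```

Count direction changes in [7, 3, 1, 7, 10, 7]
`n_items` takes the values: 0 → 1 → 2 → 3

Answer: 3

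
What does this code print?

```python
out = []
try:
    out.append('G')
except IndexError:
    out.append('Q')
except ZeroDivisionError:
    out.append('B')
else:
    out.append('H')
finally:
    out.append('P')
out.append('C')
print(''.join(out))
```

Execution trace: 'G' (try body, no exception) → 'H' (else) → 'P' (finally) → 'C' (after the try/except). Output: GHPC

Answer: GHPC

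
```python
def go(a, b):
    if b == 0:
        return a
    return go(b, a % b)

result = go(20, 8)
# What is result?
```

go(20, 8) -> go(8, 4) -> go(4, 0) -> 4

Answer: 4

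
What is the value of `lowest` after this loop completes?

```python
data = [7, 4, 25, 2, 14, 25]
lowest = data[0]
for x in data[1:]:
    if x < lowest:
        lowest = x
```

Minimum of [7, 4, 25, 2, 14, 25]
`lowest` takes the values: 7 → 4 → 2

Answer: 2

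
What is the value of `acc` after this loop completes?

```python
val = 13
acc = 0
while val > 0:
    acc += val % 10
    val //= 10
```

Sum digits of 13
`acc` takes the values: 0 → 3 → 4

Answer: 4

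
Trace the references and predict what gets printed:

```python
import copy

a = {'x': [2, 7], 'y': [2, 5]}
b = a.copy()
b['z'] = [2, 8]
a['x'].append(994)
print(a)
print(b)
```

Key concept: shallow copy of dict with mutable values.
Step by step:
`a = {'x': [2, 7], 'y': [2, 5]}` → a = {'x': [2, 7], 'y': [2, 5]}
`b = a.copy()` → b = {'x': [2, 7], 'y': [2, 5]}
`b['z'] = [2, 8]` → b = {'x': [2, 7], 'y': [2, 5], 'z': [2, 8]}
`a['x'].append(994)` → a = {'x': [2, 7, 994], 'y': [2, 5]}; b = {'x': [2, 7, 994], 'y': [2, 5], 'z': [2, 8]}
`print(a)` → prints {'x': [2, 7, 994], 'y': [2, 5]}
`print(b)` → prints {'x': [2, 7, 994], 'y': [2, 5], 'z': [2, 8]}

Answer:
{'x': [2, 7, 994], 'y': [2, 5]}
{'x': [2, 7, 994], 'y': [2, 5], 'z': [2, 8]}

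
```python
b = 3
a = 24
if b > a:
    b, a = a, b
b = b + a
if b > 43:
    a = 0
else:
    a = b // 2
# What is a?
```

Trace:
`b = 3` → b = 3
`a = 24` → a = 24
`if b > a: ...` → b > a is False → no variable changes
`b = b + a` → b = 27
`if b > 43: ...` → b > 43 is False, take else branch → a = 13
So a = 13

Answer: 13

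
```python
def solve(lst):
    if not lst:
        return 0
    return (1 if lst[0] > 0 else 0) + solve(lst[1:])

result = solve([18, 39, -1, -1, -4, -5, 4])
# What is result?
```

Count of positive elements in [18, 39, -1, -1, -4, -5, 4] = 3

Answer: 3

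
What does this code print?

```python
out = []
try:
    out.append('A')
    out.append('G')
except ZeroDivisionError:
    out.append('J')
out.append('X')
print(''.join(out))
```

Execution trace: 'A' (try body) → 'G' (try body, no exception) → 'X' (after the try/except). Output: AGX

Answer: AGX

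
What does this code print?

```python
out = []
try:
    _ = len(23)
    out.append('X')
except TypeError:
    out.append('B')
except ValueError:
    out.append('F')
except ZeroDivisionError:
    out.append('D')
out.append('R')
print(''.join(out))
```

Execution trace: 'B' (except TypeError) → 'R' (after the try/except). Output: BR

Answer: BR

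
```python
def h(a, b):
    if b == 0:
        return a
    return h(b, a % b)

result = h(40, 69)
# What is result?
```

h(40, 69) -> h(69, 40) -> h(40, 29) -> h(29, 11) -> h(11, 7) -> h(7, 4) -> h(4, 3) -> h(3, 1) -> h(1, 0) -> 1

Answer: 1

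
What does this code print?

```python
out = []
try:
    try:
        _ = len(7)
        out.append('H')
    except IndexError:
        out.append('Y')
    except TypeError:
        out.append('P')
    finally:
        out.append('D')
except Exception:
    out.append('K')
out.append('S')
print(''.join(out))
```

Execution trace: 'P' (inner except TypeError) → 'D' (inner finally) → 'S' (after the try/except). Output: PDS

Answer: PDS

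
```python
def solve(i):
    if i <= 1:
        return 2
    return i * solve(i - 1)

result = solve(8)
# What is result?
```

solve(8) = 8 * 7 * 6 * 5 * 4 * 3 * 2 * 2 = 80640

Answer: 80640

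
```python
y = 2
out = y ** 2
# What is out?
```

Trace:
`y = 2` → y = 2
`out = y ** 2` → out = 4
So out = 4

Answer: 4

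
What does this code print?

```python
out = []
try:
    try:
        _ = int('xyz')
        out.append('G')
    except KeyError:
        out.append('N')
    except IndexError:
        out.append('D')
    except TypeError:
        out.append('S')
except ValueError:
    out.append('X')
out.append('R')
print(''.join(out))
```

Execution trace: 'X' (outer except ValueError) → 'R' (after the try/except). Output: XR

Answer: XR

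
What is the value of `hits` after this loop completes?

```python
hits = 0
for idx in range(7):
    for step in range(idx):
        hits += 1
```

Triangle number: 0+1+2+...+6
`hits` takes the values: 0 → 1 → 2 → 3 → 4 → 5 → 6 → 7 → 8 → 9 → 10 → 11 → 12 → 13 → 14 → 15 → 16 → 17 → 18 → 19 → 20 → 21

Answer: 21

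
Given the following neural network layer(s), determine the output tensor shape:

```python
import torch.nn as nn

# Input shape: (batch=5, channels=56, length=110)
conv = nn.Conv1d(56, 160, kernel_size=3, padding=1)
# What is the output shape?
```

Input: (5, 56, 110) -> Output: (5, 160, 110)

Answer: (5, 160, 110)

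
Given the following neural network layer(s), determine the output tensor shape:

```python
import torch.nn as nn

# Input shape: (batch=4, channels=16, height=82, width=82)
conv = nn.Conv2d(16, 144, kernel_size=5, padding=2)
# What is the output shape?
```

Input: (4, 16, 82, 82) -> Output: (4, 144, 82, 82)

Answer: (4, 144, 82, 82)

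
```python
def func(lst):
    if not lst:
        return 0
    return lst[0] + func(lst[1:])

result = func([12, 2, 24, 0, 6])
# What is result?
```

12 + 2 + 24 + 0 + 6 + 0 = 44

Answer: 44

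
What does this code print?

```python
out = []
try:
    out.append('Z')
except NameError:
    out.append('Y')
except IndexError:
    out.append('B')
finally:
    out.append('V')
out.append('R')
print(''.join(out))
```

Execution trace: 'Z' (try body, no exception) → 'V' (finally) → 'R' (after the try/except). Output: ZVR

Answer: ZVR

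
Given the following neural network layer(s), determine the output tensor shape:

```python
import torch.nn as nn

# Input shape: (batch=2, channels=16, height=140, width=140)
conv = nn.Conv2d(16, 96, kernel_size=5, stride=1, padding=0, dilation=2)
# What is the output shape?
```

Input: (2, 16, 140, 140) -> Output: (2, 96, 132, 132)

Answer: (2, 96, 132, 132)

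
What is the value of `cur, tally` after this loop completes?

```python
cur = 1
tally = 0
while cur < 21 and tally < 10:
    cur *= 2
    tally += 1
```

Double until >= 21 or 10 iterations
`cur, tally` takes the values: (1, 0) → (2, 0) → (2, 1) → (4, 1) → (4, 2) → (8, 2) → (8, 3) → (16, 3) → (16, 4) → (32, 4) → (32, 5)

Answer: 32, 5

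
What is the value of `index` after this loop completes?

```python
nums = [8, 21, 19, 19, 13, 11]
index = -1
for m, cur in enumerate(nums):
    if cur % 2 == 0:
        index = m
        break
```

First even number index in [8, 21, 19, 19, 13, 11]
`index` takes the values: -1 → 0

Answer: 0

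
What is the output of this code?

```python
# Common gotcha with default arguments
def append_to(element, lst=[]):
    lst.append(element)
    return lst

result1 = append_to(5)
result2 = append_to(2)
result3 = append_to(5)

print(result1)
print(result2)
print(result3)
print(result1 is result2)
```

Key concept: mutable default argument gotcha.
Step by step:
`result1 = append_to(5)` → result1 = [5]
`result2 = append_to(2)` → result1 = [5, 2] (same object as result2); result2 = [5, 2] (same object as result1)
`result3 = append_to(5)` → result1 = [5, 2, 5] (same object as result2, result3); result2 = [5, 2, 5] (same object as result1, result3); result3 = [5, 2, 5] (same object as result1, result2)
`print(result1)` → prints [5, 2, 5]
`print(result2)` → prints [5, 2, 5]
`print(result3)` → prints [5, 2, 5]
`print(result1 is result2)` → prints True

Answer:
[5, 2, 5]
[5, 2, 5]
[5, 2, 5]
True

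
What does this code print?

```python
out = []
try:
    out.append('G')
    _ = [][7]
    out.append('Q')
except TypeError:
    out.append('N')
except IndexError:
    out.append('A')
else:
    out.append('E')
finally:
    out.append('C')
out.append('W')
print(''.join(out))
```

Execution trace: 'G' (try body) → 'A' (except IndexError) → 'C' (finally) → 'W' (after the try/except). Output: GACW

Answer: GACW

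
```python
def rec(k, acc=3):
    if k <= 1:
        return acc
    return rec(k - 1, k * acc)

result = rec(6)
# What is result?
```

Accumulator trace (n, acc): (6, 3) -> (5, 18) -> (4, 90) -> (3, 360) -> (2, 1080) -> (1, 2160) -> return 2160

Answer: 2160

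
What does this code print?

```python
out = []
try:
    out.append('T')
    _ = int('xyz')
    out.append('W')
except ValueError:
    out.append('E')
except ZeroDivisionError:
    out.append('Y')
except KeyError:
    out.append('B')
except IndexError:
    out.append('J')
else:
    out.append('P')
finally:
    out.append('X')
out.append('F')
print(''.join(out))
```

Execution trace: 'T' (try body) → 'E' (except ValueError) → 'X' (finally) → 'F' (after the try/except). Output: TEXF

Answer: TEXF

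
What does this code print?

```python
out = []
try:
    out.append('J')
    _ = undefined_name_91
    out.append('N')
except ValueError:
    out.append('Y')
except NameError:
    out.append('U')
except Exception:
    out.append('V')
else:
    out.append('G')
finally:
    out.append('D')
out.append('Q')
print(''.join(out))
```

Execution trace: 'J' (try body) → 'U' (except NameError) → 'D' (finally) → 'Q' (after the try/except). Output: JUDQ

Answer: JUDQ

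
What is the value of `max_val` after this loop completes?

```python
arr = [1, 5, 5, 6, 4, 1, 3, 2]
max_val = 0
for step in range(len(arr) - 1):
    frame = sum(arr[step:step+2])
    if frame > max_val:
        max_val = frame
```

Max sum of 2-element window in [1, 5, 5, 6, 4, 1, 3, 2]
`max_val` takes the values: 0 → 6 → 10 → 11

Answer: 11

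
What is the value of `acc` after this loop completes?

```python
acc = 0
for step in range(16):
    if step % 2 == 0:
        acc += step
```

Sum of even numbers 0 to 15
`acc` takes the values: 0 → 2 → 6 → 12 → 20 → 30 → 42 → 56

Answer: 56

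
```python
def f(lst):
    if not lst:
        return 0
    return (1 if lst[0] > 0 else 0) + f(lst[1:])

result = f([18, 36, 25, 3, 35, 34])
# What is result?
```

Count of positive elements in [18, 36, 25, 3, 35, 34] = 6

Answer: 6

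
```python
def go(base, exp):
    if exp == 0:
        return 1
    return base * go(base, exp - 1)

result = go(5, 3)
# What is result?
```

go(5, 3) = 5 * 5 * 5 = 125

Answer: 125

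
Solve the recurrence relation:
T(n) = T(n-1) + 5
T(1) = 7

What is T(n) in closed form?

Unrolling: T(n) = T(1) + 5·(n-1) = 7 + 5(n-1) = 5n + 2.

Answer: T(n) = 5n + 2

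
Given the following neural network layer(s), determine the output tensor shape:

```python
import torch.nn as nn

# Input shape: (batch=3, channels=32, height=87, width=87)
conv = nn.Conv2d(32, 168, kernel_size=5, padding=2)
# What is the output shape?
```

Input: (3, 32, 87, 87) -> Output: (3, 168, 87, 87)

Answer: (3, 168, 87, 87)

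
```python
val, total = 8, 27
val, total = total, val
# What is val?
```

Trace:
`val, total = 8, 27` → val = 8; total = 27
`val, total = total, val` → val = 27; total = 8
So val = 27

Answer: 27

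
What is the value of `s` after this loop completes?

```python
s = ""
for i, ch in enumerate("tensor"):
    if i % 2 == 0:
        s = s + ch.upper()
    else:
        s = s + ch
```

Uppercase even positions in 'tensor'
`s` takes the values: "" → "T" → "Te" → "TeN" → "TeNs" → "TeNsO" → "TeNsOr"

Answer: "TeNsOr"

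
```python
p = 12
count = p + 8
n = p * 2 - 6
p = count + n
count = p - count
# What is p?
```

Trace:
`p = 12` → p = 12
`count = p + 8` → count = 20
`n = p * 2 - 6` → n = 18
`p = count + n` → p = 38
`count = p - count` → count = 18
So p = 38

Answer: 38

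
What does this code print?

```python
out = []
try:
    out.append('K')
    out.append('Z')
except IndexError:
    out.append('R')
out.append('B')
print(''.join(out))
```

Execution trace: 'K' (try body) → 'Z' (try body, no exception) → 'B' (after the try/except). Output: KZB

Answer: KZB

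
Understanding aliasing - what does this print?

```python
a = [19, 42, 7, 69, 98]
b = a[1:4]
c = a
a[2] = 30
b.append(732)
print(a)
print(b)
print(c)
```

Key concept: slice vs alias.
Step by step:
`a = [19, 42, 7, 69, 98]` → a = [19, 42, 7, 69, 98]
`b = a[1:4]` → b = [42, 7, 69]
`c = a` → c = [19, 42, 7, 69, 98] (same object as a)
`a[2] = 30` → a = [19, 42, 30, 69, 98] (same object as c); c = [19, 42, 30, 69, 98] (same object as a)
`b.append(732)` → b = [42, 7, 69, 732]
`print(a)` → prints [19, 42, 30, 69, 98]
`print(b)` → prints [42, 7, 69, 732]
`print(c)` → prints [19, 42, 30, 69, 98]

Answer:
[19, 42, 30, 69, 98]
[42, 7, 69, 732]
[19, 42, 30, 69, 98]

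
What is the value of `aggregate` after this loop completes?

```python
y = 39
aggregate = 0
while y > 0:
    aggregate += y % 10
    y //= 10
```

Sum digits of 39
`aggregate` takes the values: 0 → 9 → 12

Answer: 12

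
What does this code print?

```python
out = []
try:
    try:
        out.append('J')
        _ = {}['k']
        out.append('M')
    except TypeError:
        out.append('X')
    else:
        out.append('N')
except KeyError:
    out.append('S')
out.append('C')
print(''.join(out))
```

Execution trace: 'J' (try body) → 'S' (outer except KeyError) → 'C' (after the try/except). Output: JSC

Answer: JSC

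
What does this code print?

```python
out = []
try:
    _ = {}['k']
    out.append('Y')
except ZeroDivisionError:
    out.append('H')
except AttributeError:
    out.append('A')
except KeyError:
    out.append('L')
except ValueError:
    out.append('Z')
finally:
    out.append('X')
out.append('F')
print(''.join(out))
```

Execution trace: 'L' (except KeyError) → 'X' (finally) → 'F' (after the try/except). Output: LXF

Answer: LXF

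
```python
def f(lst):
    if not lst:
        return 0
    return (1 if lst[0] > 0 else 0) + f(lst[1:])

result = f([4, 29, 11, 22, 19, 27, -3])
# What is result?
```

Count of positive elements in [4, 29, 11, 22, 19, 27, -3] = 6

Answer: 6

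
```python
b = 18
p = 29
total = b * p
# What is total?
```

Trace:
`b = 18` → b = 18
`p = 29` → p = 29
`total = b * p` → total = 522
So total = 522

Answer: 522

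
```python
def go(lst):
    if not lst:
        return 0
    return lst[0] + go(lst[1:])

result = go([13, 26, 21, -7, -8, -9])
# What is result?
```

13 + 26 + 21 + (-7) + (-8) + (-9) + 0 = 36

Answer: 36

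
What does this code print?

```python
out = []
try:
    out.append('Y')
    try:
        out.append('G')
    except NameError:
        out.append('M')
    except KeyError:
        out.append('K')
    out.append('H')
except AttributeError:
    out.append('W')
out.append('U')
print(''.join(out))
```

Execution trace: 'Y' (try body) → 'G' (inner try body, no exception) → 'H' (try body, no exception) → 'U' (after the try/except). Output: YGHU

Answer: YGHU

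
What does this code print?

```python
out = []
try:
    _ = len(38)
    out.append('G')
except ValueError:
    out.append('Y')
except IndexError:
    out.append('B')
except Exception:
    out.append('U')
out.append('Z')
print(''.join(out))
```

Execution trace: 'U' (except Exception) → 'Z' (after the try/except). Output: UZ

Answer: UZ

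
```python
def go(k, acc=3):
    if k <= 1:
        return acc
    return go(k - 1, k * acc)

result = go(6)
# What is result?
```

Accumulator trace (n, acc): (6, 3) -> (5, 18) -> (4, 90) -> (3, 360) -> (2, 1080) -> (1, 2160) -> return 2160

Answer: 2160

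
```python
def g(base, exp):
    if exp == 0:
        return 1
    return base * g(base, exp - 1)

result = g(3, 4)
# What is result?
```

g(3, 4) = 3 * 3 * 3 * 3 = 81

Answer: 81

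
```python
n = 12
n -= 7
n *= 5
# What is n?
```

Trace:
`n = 12` → n = 12
`n -= 7` → n = 5
`n *= 5` → n = 25
So n = 25

Answer: 25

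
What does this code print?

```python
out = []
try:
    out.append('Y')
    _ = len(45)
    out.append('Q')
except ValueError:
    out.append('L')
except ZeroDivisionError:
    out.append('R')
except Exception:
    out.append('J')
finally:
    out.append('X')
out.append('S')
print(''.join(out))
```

Execution trace: 'Y' (try body) → 'J' (except Exception) → 'X' (finally) → 'S' (after the try/except). Output: YJXS

Answer: YJXS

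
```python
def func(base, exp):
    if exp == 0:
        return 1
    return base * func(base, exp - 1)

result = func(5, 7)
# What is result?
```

func(5, 7) = 5 * 5 * 5 * 5 * 5 * 5 * 5 = 78125

Answer: 78125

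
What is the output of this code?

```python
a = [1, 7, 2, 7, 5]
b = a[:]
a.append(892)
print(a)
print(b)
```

Key concept: slice [:] creates copy.
Step by step:
`a = [1, 7, 2, 7, 5]` → a = [1, 7, 2, 7, 5]
`b = a[:]` → b = [1, 7, 2, 7, 5]
`a.append(892)` → a = [1, 7, 2, 7, 5, 892]
`print(a)` → prints [1, 7, 2, 7, 5, 892]
`print(b)` → prints [1, 7, 2, 7, 5]

Answer:
[1, 7, 2, 7, 5, 892]
[1, 7, 2, 7, 5]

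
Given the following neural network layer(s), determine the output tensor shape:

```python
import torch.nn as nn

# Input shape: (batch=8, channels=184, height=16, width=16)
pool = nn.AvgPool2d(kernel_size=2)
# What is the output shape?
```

Input: (8, 184, 16, 16) -> Output: (8, 184, 8, 8)

Answer: (8, 184, 8, 8)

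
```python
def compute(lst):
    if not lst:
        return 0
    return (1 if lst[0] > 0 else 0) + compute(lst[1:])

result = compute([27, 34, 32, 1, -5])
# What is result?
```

Count of positive elements in [27, 34, 32, 1, -5] = 4

Answer: 4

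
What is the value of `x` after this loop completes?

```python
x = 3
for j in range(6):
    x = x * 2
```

Multiply by 2, 6 times: 3 * 2^6 = 192
`x` takes the values: 3 → 6 → 12 → 24 → 48 → 96 → 192

Answer: 192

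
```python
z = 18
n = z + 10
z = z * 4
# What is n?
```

Trace:
`z = 18` → z = 18
`n = z + 10` → n = 28
`z = z * 4` → z = 72
So n = 28

Answer: 28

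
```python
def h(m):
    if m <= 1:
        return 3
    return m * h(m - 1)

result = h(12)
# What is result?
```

h(12) = 12 * 11 * 10 * 9 * 8 * 7 * 6 * 5 * 4 * 3 * 2 * 3 = 1437004800

Answer: 1437004800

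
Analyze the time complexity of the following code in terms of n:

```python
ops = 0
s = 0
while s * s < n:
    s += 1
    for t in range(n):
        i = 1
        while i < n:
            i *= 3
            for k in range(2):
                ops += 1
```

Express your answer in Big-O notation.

Each loop level contributes: √n × n × log n × 1. Multiplying the contributions gives O(n√n log n).

Answer: O(n√n log n)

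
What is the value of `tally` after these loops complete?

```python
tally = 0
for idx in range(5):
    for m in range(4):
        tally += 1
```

5 * 4 = 20
`tally` takes the values: 0 → 1 → 2 → 3 → 4 → 5 → 6 → 7 → 8 → 9 → 10 → 11 → 12 → 13 → 14 → 15 → 16 → 17 → 18 → 19 → 20

Answer: 20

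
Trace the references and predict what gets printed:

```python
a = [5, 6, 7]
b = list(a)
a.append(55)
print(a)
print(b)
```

Key concept: list() constructor creates copy.
Step by step:
`a = [5, 6, 7]` → a = [5, 6, 7]
`b = list(a)` → b = [5, 6, 7]
`a.append(55)` → a = [5, 6, 7, 55]
`print(a)` → prints [5, 6, 7, 55]
`print(b)` → prints [5, 6, 7]

Answer:
[5, 6, 7, 55]
[5, 6, 7]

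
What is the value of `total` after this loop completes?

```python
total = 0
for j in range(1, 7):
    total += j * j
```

Sum of squares 1² to 6² = 91
`total` takes the values: 0 → 1 → 5 → 14 → 30 → 55 → 91

Answer: 91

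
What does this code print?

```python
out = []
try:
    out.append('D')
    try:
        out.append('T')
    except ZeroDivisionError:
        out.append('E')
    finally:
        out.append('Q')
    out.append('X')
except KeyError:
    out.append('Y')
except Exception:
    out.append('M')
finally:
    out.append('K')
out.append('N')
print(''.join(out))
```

Execution trace: 'D' (try body) → 'T' (inner try body, no exception) → 'Q' (inner finally) → 'X' (try body, no exception) → 'K' (finally) → 'N' (after the try/except). Output: DTQXKN

Answer: DTQXKN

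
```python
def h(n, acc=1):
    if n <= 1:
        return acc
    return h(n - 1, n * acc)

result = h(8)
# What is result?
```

Accumulator trace (n, acc): (8, 1) -> (7, 8) -> (6, 56) -> (5, 336) -> (4, 1680) -> (3, 6720) -> (2, 20160) -> (1, 40320) -> return 40320

Answer: 40320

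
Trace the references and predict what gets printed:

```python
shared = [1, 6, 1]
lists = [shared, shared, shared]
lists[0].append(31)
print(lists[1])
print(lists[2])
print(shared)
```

Key concept: list of same reference.
Step by step:
`shared = [1, 6, 1]` → shared = [1, 6, 1]
`lists = [shared, shared, shared]` → lists = [[1, 6, 1], [1, 6, 1], [1, 6, 1]]
`lists[0].append(31)` → shared = [1, 6, 1, 31]; lists = [[1, 6, 1, 31], [1, 6, 1, 31], [1, 6, 1, 31]]
`print(lists[1])` → prints [1, 6, 1, 31]
`print(lists[2])` → prints [1, 6, 1, 31]
`print(shared)` → prints [1, 6, 1, 31]

Answer:
[1, 6, 1, 31]
[1, 6, 1, 31]
[1, 6, 1, 31]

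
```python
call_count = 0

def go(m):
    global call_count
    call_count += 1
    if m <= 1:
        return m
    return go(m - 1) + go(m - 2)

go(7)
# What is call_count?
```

Calls(m) = 1 + Calls(m-1) + Calls(m-2); Calls(0)=Calls(1)=1. For m=7 this gives 41.

Answer: 41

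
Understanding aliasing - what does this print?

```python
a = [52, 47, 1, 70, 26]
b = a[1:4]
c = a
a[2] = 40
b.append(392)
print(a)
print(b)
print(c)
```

Key concept: slice vs alias.
Step by step:
`a = [52, 47, 1, 70, 26]` → a = [52, 47, 1, 70, 26]
`b = a[1:4]` → b = [47, 1, 70]
`c = a` → c = [52, 47, 1, 70, 26] (same object as a)
`a[2] = 40` → a = [52, 47, 40, 70, 26] (same object as c); c = [52, 47, 40, 70, 26] (same object as a)
`b.append(392)` → b = [47, 1, 70, 392]
`print(a)` → prints [52, 47, 40, 70, 26]
`print(b)` → prints [47, 1, 70, 392]
`print(c)` → prints [52, 47, 40, 70, 26]

Answer:
[52, 47, 40, 70, 26]
[47, 1, 70, 392]
[52, 47, 40, 70, 26]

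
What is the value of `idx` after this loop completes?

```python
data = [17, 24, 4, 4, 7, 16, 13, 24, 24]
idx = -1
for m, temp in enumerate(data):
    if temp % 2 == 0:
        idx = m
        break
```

First even number index in [17, 24, 4, 4, 7, 16, 13, 24, 24]
`idx` takes the values: -1 → 1

Answer: 1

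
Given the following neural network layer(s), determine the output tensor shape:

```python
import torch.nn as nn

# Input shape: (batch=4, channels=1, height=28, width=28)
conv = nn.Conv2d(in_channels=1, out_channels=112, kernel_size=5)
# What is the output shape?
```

Input: (4, 1, 28, 28) -> Output: (4, 112, 24, 24)

Answer: (4, 112, 24, 24)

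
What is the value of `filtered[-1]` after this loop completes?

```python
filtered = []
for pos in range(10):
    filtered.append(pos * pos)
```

Last element of squares 0 to 9
`filtered` takes the values: [] → [0] → [0, 1] → [0, 1, 4] → [0, 1, 4, 9] → [0, 1, 4, 9, 16] → [0, 1, 4, 9, 16, 25] → [0, 1, 4, 9, 16, 25, 36] → [0, 1, 4, 9, 16, 25, 36, 49] → [0, 1, 4, 9, 16, 25, 36, 49, 64] → [0, 1, 4, 9, 16, 25, 36, 49, 64, 81]
So `filtered[-1]` = 81

Answer: 81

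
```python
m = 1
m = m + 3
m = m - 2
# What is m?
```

Trace:
`m = 1` → m = 1
`m = m + 3` → m = 4
`m = m - 2` → m = 2
So m = 2

Answer: 2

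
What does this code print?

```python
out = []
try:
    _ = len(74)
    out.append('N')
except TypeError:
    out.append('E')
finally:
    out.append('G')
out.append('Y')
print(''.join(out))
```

Execution trace: 'E' (except TypeError) → 'G' (finally) → 'Y' (after the try/except). Output: EGY

Answer: EGY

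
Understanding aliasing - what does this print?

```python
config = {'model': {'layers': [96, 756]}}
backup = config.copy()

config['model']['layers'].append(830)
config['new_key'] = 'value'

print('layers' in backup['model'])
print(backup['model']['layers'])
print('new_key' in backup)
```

Key concept: shallow copy gotcha with nested dict.
Step by step:
`config = {'model': {'layers': [96, 756]}}` → config = {'model': {'layers': [96, 756]}}
`backup = config.copy()` → backup = {'model': {'layers': [96, 756]}}
`config['model']['layers'].append(830)` → config = {'model': {'layers': [96, 756, 830]}}; backup = {'model': {'layers': [96, 756, 830]}}
`config['new_key'] = 'value'` → config = {'model': {'layers': [96, 756, 830]}, 'new_key': 'value'}
`print('layers' in backup['model'])` → prints True
`print(backup['model']['layers'])` → prints [96, 756, 830]
`print('new_key' in backup)` → prints False

Answer:
True
[96, 756, 830]
False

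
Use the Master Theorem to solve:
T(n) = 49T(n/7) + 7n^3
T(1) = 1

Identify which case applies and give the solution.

a=49, b=7, f(n)=7n^3. log_7(49) = 2. Since c=3 > 2 and the regularity condition holds (49(n/7)^3 = (49/7^3)n^3 with 49/7^3 < 1), Case 3 applies: T(n) = Θ(f(n)) = O(n^3).

Answer: O(n^3) - Case 3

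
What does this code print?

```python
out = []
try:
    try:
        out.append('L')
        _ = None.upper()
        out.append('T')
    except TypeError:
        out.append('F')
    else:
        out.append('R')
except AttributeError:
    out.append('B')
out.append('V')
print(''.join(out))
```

Execution trace: 'L' (inner try body) → 'B' (outer except AttributeError) → 'V' (after the try/except). Output: LBV

Answer: LBV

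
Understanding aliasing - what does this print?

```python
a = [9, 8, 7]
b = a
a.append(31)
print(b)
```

Key concept: basic list aliasing.
Step by step:
`a = [9, 8, 7]` → a = [9, 8, 7]
`b = a` → b = [9, 8, 7] (same object as a)
`a.append(31)` → a = [9, 8, 7, 31] (same object as b); b = [9, 8, 7, 31] (same object as a)
`print(b)` → prints [9, 8, 7, 31]

Answer: [9, 8, 7, 31]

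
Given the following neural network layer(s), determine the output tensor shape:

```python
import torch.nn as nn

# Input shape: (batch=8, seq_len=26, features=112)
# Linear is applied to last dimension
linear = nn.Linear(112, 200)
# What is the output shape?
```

Input: (8, 26, 112) -> Output: (8, 26, 200)

Answer: (8, 26, 200)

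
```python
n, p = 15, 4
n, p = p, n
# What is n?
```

Trace:
`n, p = 15, 4` → n = 15; p = 4
`n, p = p, n` → n = 4; p = 15
So n = 4

Answer: 4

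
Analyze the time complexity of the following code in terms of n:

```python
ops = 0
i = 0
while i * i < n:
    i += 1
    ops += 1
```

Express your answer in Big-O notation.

Each loop level contributes: √n. Multiplying the contributions gives O(√n).

Answer: O(√n)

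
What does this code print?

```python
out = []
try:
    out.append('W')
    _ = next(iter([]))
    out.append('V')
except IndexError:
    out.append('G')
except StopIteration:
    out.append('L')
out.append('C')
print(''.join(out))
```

Execution trace: 'W' (try body) → 'L' (except StopIteration) → 'C' (after the try/except). Output: WLC

Answer: WLC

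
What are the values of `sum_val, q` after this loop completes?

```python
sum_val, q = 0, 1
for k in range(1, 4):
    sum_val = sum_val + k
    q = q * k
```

Sum and factorial of 1 to 3
`sum_val, q` takes the values: (0, 1) → (1, 1) → (3, 1) → (3, 2) → (6, 2) → (6, 6)

Answer: 6, 6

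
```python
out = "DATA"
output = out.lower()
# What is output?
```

Trace:
`out = "DATA"` → out = 'DATA'
`output = out.lower()` → output = 'data'
So output = 'data'

Answer: 'data'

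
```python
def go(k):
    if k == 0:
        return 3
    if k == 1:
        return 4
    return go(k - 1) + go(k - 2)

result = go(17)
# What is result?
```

Build up from base cases: go(0)=3, go(1)=4, go(2)=7, go(3)=11, go(4)=18, go(5)=29, go(6)=47, ..., go(17)=9349

Answer: 9349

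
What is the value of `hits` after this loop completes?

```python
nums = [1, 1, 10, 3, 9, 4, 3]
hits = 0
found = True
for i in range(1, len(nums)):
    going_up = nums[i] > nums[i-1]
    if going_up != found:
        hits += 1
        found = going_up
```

Count direction changes in [1, 1, 10, 3, 9, 4, 3]
`hits` takes the values: 0 → 1 → 2 → 3 → 4 → 5

Answer: 5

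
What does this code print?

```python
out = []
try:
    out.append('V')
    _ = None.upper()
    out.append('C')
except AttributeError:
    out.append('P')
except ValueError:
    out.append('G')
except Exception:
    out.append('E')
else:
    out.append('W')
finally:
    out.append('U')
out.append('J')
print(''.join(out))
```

Execution trace: 'V' (try body) → 'P' (except AttributeError) → 'U' (finally) → 'J' (after the try/except). Output: VPUJ

Answer: VPUJ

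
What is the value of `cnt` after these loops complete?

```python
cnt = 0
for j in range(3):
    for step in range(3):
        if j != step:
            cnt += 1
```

3² - 3 (exclude diagonal)
`cnt` takes the values: 0 → 1 → 2 → 3 → 4 → 5 → 6

Answer: 6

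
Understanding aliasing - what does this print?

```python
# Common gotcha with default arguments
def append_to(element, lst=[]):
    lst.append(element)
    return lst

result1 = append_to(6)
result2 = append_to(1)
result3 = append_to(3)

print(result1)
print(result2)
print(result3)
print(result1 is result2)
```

Key concept: mutable default argument gotcha.
Step by step:
`result1 = append_to(6)` → result1 = [6]
`result2 = append_to(1)` → result1 = [6, 1] (same object as result2); result2 = [6, 1] (same object as result1)
`result3 = append_to(3)` → result1 = [6, 1, 3] (same object as result2, result3); result2 = [6, 1, 3] (same object as result1, result3); result3 = [6, 1, 3] (same object as result1, result2)
`print(result1)` → prints [6, 1, 3]
`print(result2)` → prints [6, 1, 3]
`print(result3)` → prints [6, 1, 3]
`print(result1 is result2)` → prints True

Answer:
[6, 1, 3]
[6, 1, 3]
[6, 1, 3]
True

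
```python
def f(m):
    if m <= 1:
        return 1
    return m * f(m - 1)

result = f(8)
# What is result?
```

f(8) = 8 * 7 * 6 * 5 * 4 * 3 * 2 * 1 = 40320

Answer: 40320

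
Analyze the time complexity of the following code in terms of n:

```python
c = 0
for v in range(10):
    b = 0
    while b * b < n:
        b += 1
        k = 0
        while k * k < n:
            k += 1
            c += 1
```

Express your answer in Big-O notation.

Each loop level contributes: 1 × √n × √n. Multiplying the contributions gives O(n).

Answer: O(n)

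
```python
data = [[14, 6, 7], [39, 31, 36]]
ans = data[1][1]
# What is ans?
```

Trace:
`data = [[14, 6, 7], [39, 31, 36]]` → data = [[14, 6, 7], [39, 31, 36]]
`ans = data[1][1]` → ans = 31
So ans = 31

Answer: 31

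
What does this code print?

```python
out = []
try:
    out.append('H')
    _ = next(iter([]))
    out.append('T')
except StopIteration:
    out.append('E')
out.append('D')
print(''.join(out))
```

Execution trace: 'H' (try body) → 'E' (except StopIteration) → 'D' (after the try/except). Output: HED

Answer: HED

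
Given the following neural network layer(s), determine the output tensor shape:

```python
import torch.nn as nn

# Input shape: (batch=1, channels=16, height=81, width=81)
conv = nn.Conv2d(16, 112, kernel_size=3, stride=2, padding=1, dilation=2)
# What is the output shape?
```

Input: (1, 16, 81, 81) -> Output: (1, 112, 40, 40)

Answer: (1, 112, 40, 40)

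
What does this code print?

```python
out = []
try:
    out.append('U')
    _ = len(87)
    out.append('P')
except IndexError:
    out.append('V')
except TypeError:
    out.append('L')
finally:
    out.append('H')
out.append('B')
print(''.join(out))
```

Execution trace: 'U' (try body) → 'L' (except TypeError) → 'H' (finally) → 'B' (after the try/except). Output: ULHB

Answer: ULHB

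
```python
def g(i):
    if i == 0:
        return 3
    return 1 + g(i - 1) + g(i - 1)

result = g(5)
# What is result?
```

g(i) = 1 + 2·g(i-1), g(0)=3. Closed form: (3+1)·2^5 - 1 = 127.

Answer: 127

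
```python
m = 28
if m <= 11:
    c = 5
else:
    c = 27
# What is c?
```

Trace:
`m = 28` → m = 28
`if m <= 11: ...` → m <= 11 is False, take else branch → c = 27
So c = 27

Answer: 27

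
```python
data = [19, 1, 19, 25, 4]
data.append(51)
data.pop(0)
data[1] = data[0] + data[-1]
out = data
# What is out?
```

Trace:
`data = [19, 1, 19, 25, 4]` → data = [19, 1, 19, 25, 4]
`data.append(51)` → data = [19, 1, 19, 25, 4, 51]
`data.pop(0)` → data = [1, 19, 25, 4, 51]
`data[1] = data[0] + data[-1]` → data = [1, 52, 25, 4, 51]
`out = data` → out = [1, 52, 25, 4, 51]
So out = [1, 52, 25, 4, 51]

Answer: [1, 52, 25, 4, 51]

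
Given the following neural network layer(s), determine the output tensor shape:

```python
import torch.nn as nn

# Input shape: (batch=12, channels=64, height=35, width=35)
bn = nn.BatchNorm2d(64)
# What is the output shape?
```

Input: (12, 64, 35, 35) -> Output: (12, 64, 35, 35)

Answer: (12, 64, 35, 35)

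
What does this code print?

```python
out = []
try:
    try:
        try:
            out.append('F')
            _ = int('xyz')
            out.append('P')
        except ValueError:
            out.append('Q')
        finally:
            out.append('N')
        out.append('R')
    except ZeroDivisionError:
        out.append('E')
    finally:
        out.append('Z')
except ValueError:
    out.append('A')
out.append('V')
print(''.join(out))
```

Execution trace: 'F' (inner try body) → 'Q' (inner except ValueError) → 'N' (inner finally) → 'R' (try body, no exception) → 'Z' (finally) → 'V' (after the try/except). Output: FQNRZV

Answer: FQNRZV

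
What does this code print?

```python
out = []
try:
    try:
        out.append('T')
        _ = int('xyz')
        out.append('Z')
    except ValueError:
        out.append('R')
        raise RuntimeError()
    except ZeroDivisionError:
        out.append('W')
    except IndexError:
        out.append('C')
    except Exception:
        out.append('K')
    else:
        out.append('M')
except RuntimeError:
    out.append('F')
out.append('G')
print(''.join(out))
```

Execution trace: 'T' (inner try body) → 'R' (inner except ValueError) → 'F' (outer except RuntimeError) → 'G' (after the try/except). Output: TRFG

Answer: TRFG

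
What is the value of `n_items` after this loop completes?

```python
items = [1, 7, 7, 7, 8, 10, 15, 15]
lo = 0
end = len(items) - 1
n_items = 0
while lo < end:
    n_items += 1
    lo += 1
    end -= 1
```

Iterations until pointers meet (list length 8)
`n_items` takes the values: 0 → 1 → 2 → 3 → 4

Answer: 4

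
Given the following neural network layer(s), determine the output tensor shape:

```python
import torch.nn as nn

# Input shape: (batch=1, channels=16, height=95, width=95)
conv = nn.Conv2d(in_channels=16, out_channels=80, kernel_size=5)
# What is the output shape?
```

Input: (1, 16, 95, 95) -> Output: (1, 80, 91, 91)

Answer: (1, 80, 91, 91)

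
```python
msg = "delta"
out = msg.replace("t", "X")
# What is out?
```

Trace:
`msg = "delta"` → msg = 'delta'
`out = msg.replace("t", "X")` → out = 'delXa'
So out = 'delXa'

Answer: 'delXa'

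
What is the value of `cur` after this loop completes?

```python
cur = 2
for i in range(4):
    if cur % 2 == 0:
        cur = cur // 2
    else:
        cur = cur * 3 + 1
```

Collatz-style transformation from 2
`cur` takes the values: 2 → 1 → 4 → 2 → 1

Answer: 1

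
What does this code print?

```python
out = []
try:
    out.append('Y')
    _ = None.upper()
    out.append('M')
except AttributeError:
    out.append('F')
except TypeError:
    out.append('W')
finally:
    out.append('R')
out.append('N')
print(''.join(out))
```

Execution trace: 'Y' (try body) → 'F' (except AttributeError) → 'R' (finally) → 'N' (after the try/except). Output: YFRN

Answer: YFRN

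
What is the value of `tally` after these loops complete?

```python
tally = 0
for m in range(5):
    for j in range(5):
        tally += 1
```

5 * 5 = 25
`tally` takes the values: 0 → 1 → 2 → 3 → 4 → 5 → 6 → 7 → 8 → 9 → 10 → 11 → 12 → 13 → 14 → 15 → 16 → 17 → 18 → 19 → 20 → 21 → 22 → 23 → 24 → 25

Answer: 25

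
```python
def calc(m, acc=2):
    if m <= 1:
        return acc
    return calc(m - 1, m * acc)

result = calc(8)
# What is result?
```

Accumulator trace (n, acc): (8, 2) -> (7, 16) -> (6, 112) -> (5, 672) -> (4, 3360) -> (3, 13440) -> (2, 40320) -> (1, 80640) -> return 80640

Answer: 80640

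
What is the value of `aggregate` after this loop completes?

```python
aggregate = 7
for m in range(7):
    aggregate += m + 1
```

Start at 7, add 1 to 7 = 35
`aggregate` takes the values: 7 → 8 → 10 → 13 → 17 → 22 → 28 → 35

Answer: 35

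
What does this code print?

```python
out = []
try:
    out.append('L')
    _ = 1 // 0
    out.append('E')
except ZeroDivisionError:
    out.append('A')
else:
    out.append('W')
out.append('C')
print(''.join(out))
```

Execution trace: 'L' (try body) → 'A' (except ZeroDivisionError) → 'C' (after the try/except). Output: LAC

Answer: LAC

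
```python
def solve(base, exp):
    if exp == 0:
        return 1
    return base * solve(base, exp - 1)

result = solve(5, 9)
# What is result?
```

solve(5, 9) = 5 * 5 * 5 * 5 * 5 * 5 * 5 * 5 * 5 = 1953125

Answer: 1953125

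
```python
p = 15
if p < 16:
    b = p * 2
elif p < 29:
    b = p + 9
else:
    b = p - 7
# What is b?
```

Trace:
`p = 15` → p = 15
`if p < 16: ...` → p < 16 is True → b = 30
So b = 30

Answer: 30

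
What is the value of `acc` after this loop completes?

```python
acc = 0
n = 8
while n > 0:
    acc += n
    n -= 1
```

Sum 8 down to 1
`acc` takes the values: 0 → 8 → 15 → 21 → 26 → 30 → 33 → 35 → 36

Answer: 36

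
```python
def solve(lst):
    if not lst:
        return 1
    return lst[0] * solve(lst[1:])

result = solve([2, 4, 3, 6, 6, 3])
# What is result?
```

Product over [2, 4, 3, 6, 6, 3] = 2 * 4 * 3 * 6 * 6 * 3 = 2592

Answer: 2592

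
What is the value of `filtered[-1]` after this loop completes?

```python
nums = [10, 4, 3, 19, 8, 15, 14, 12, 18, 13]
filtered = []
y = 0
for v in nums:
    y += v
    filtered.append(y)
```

Cumulative sum ends at 116
`filtered` takes the values: [] → [10] → [10, 14] → [10, 14, 17] → [10, 14, 17, 36] → [10, 14, 17, 36, 44] → [10, 14, 17, 36, 44, 59] → [10, 14, 17, 36, 44, 59, 73] → [10, 14, 17, 36, 44, 59, 73, 85] → [10, 14, 17, 36, 44, 59, 73, 85, 103] → [10, 14, 17, 36, 44, 59, 73, 85, 103, 116]
So `filtered[-1]` = 116

Answer: 116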